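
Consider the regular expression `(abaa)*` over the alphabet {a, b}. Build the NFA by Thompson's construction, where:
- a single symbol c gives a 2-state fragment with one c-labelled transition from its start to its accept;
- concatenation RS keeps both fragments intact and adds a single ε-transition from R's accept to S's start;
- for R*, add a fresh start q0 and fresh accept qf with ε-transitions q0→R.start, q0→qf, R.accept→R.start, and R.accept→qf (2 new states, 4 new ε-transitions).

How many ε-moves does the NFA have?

Recursing over subexpressions:
Each of the 4 symbol leaves contributes 0 ε-transitions.
  abaa = 3 ε-transitions
  (abaa)* = 7 ε-transitions

7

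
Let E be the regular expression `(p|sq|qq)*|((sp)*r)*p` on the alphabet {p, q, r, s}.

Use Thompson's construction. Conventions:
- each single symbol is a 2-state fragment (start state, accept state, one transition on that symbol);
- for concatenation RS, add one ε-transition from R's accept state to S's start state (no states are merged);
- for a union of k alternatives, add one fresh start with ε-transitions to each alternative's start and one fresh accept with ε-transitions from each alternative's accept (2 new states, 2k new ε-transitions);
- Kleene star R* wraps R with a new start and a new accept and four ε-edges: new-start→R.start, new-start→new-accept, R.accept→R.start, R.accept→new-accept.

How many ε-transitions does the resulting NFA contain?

27

Recursing over subexpressions:
Each of the 9 symbol leaves contributes 0 ε-transitions.
  sq : 1 ε-transition
  qq : 1 ε-transition
  p|sq|qq : 8 ε-transitions
  (p|sq|qq)* : 12 ε-transitions
  sp : 1 ε-transition
  (sp)* : 5 ε-transitions
  (sp)*r : 6 ε-transitions
  ((sp)*r)* : 10 ε-transitions
  ((sp)*r)*p : 11 ε-transitions
  (p|sq|qq)*|((sp)*r)*p : 27 ε-transitions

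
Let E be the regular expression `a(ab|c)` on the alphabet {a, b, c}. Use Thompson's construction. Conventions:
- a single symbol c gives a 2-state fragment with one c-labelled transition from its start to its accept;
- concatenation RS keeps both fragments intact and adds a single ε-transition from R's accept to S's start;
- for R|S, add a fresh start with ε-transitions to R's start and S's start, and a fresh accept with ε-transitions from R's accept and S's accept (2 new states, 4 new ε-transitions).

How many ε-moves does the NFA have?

6

Building bottom-up:
Each of the 4 symbol leaves contributes 0 ε-transitions.
  ab — 1 ε-transition
  ab|c — 5 ε-transitions
  a(ab|c) — 6 ε-transitions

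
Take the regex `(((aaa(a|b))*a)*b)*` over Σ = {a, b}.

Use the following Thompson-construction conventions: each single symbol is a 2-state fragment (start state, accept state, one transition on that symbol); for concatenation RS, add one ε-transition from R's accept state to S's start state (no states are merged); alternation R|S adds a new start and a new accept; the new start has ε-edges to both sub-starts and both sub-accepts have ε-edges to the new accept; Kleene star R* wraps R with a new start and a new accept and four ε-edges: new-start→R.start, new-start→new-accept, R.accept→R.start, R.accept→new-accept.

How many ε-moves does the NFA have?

21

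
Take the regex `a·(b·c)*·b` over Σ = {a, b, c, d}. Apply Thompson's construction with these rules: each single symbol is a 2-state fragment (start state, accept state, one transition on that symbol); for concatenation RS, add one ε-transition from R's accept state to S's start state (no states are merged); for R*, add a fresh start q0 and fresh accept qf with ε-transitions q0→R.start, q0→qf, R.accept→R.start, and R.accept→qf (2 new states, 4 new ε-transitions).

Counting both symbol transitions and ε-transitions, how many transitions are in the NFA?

11

Bottom-up over the parse tree:
Each of the 4 symbol leaves contributes 1 transition (1 symbol, 0 ε).
  b·c → 3 transitions (2 symbol, 1 ε)
  (b·c)* → 7 transitions (2 symbol, 5 ε)
  a·(b·c)*·b → 11 transitions (4 symbol, 7 ε)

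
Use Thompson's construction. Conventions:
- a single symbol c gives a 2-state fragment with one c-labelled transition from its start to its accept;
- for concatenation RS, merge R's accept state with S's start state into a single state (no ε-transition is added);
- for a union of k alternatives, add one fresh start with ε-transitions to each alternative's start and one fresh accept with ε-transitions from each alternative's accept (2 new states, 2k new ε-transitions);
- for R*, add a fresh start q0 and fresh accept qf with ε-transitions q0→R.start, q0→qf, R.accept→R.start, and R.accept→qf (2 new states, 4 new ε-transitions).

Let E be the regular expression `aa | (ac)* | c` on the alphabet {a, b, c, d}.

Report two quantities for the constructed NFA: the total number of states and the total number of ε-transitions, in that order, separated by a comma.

12, 10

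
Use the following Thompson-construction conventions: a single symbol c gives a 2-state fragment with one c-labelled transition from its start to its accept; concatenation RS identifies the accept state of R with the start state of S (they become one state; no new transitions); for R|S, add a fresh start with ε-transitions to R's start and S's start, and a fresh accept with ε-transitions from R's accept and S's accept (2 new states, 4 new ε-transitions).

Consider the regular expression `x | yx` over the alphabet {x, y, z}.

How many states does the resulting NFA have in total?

7

Recursing over subexpressions:
Each of the 3 symbol leaves contributes a 2-state fragment.
  yx — 3 states
  x | yx — 7 states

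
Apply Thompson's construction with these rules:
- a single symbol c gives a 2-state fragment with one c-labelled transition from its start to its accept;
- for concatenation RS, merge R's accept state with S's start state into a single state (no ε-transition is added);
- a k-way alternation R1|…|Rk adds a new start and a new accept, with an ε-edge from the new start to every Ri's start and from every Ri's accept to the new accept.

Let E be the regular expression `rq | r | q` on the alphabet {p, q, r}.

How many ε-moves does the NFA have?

Bottom-up over the parse tree:
Each of the 4 symbol leaves contributes 0 ε-transitions.
  rq = 0 ε-transitions
  rq | r | q = 6 ε-transitions

6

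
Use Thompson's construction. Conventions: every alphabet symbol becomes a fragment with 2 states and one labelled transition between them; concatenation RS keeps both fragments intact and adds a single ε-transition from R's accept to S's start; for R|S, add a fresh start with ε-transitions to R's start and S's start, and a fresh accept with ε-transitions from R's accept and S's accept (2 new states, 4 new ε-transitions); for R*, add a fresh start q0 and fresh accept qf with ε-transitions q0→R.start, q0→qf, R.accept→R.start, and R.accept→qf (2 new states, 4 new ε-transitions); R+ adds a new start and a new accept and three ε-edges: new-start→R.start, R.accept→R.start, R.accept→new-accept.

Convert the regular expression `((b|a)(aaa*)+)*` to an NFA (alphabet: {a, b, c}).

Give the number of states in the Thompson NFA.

18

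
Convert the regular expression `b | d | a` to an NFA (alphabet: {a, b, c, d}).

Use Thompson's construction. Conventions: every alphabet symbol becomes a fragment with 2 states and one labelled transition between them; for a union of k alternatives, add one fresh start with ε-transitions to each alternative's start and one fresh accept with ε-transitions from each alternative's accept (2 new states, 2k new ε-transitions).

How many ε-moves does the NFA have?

Building bottom-up:
Each of the 3 symbol leaves contributes 0 ε-transitions.
  b | d | a → 6 ε-transitions

6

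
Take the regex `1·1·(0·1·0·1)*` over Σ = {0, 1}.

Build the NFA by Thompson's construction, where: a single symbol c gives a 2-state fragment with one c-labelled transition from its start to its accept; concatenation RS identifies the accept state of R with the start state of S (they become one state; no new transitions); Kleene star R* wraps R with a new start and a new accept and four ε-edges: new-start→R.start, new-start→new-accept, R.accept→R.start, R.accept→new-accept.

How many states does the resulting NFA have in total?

9

Bottom-up over the parse tree:
Each of the 6 symbol leaves contributes a 2-state fragment.
  0·1·0·1 — 5 states
  (0·1·0·1)* — 7 states
  1·1·(0·1·0·1)* — 9 states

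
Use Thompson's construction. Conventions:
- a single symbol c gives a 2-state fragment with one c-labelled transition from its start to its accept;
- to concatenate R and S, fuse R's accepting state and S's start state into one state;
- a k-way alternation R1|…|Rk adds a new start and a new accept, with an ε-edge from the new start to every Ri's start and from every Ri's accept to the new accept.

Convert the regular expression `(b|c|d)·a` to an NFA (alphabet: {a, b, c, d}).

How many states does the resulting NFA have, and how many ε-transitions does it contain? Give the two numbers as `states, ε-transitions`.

9, 6

Building bottom-up:
Each of the 4 symbol leaves contributes 2 states and 0 ε-transitions.
  b|c|d = 8 states, 6 ε-transitions
  (b|c|d)·a = 9 states, 6 ε-transitions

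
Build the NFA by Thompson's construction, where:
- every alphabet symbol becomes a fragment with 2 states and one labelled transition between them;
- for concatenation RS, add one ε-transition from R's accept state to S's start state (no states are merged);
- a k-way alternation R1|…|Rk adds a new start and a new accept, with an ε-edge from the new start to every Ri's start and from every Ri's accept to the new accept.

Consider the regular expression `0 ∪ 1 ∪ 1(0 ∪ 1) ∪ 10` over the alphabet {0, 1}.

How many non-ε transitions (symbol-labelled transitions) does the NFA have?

7

Building bottom-up:
Each of the 7 symbol leaves contributes exactly 1 symbol transition.
  0 ∪ 1 : 2 symbol transitions
  1(0 ∪ 1) : 3 symbol transitions
  10 : 2 symbol transitions
  0 ∪ 1 ∪ 1(0 ∪ 1) ∪ 10 : 7 symbol transitions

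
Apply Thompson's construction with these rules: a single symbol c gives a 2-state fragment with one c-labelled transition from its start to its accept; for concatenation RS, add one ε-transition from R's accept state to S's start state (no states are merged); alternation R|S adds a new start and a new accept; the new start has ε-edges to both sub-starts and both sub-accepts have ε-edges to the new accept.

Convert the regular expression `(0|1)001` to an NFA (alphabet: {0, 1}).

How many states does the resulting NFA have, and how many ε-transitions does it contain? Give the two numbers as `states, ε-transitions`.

12, 7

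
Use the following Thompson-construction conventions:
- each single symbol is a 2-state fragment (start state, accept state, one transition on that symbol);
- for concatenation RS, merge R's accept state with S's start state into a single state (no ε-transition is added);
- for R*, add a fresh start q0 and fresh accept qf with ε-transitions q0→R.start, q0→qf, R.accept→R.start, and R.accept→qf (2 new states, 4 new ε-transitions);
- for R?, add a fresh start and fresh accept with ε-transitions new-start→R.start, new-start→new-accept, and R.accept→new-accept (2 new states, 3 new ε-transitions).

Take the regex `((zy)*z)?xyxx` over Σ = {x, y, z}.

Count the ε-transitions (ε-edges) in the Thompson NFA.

7

Per subexpression:
Each of the 7 symbol leaves contributes 0 ε-transitions.
  zy → 0 ε-transitions
  (zy)* → 4 ε-transitions
  (zy)*z → 4 ε-transitions
  ((zy)*z)? → 7 ε-transitions
  ((zy)*z)?xyxx → 7 ε-transitions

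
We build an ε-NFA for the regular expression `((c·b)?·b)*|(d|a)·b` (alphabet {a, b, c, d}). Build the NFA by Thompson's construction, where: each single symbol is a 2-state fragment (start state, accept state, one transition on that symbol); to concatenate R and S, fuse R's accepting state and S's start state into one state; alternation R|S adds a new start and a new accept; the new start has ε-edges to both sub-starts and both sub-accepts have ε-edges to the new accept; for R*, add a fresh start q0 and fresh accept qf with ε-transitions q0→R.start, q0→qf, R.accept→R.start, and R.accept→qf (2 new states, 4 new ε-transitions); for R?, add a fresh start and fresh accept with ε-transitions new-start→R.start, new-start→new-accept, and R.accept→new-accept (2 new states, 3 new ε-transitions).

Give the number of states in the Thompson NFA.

By structural recursion:
Each of the 6 symbol leaves contributes a 2-state fragment.
  c·b : 3 states
  (c·b)? : 5 states
  (c·b)?·b : 6 states
  ((c·b)?·b)* : 8 states
  d|a : 6 states
  (d|a)·b : 7 states
  ((c·b)?·b)*|(d|a)·b : 17 states

17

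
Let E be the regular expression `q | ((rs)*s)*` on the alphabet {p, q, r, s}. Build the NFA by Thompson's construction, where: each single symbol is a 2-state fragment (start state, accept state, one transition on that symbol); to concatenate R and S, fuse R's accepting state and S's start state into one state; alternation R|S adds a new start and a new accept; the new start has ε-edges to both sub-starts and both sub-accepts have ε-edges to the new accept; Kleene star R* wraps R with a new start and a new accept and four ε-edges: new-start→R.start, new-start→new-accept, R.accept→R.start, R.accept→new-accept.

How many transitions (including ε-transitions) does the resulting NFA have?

Per subexpression:
Each of the 4 symbol leaves contributes 1 transition (1 symbol, 0 ε).
  rs — 2 transitions (2 symbol, 0 ε)
  (rs)* — 6 transitions (2 symbol, 4 ε)
  (rs)*s — 7 transitions (3 symbol, 4 ε)
  ((rs)*s)* — 11 transitions (3 symbol, 8 ε)
  q | ((rs)*s)* — 16 transitions (4 symbol, 12 ε)

16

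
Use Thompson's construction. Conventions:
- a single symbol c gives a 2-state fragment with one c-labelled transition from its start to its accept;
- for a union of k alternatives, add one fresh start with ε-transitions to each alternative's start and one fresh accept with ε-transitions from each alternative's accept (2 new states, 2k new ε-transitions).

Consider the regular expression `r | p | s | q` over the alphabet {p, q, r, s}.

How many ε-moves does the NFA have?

By structural recursion:
Each of the 4 symbol leaves contributes 0 ε-transitions.
  r | p | s | q — 8 ε-transitions

8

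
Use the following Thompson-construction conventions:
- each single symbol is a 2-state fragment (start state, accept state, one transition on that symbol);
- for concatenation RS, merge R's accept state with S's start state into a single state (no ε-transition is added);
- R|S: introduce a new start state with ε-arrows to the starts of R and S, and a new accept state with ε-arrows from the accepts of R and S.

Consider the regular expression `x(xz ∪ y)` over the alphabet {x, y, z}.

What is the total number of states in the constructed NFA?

Recursing over subexpressions:
Each of the 4 symbol leaves contributes a 2-state fragment.
  xz → 3 states
  xz ∪ y → 7 states
  x(xz ∪ y) → 8 states

8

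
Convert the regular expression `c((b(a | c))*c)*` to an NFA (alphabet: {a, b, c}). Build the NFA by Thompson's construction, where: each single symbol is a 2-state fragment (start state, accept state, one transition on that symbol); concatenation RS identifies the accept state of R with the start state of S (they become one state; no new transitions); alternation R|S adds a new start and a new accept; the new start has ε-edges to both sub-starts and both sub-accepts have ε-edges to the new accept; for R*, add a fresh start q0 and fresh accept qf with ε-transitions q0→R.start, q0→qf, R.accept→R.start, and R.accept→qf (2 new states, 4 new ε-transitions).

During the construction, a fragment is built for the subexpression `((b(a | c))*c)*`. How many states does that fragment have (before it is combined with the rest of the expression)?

12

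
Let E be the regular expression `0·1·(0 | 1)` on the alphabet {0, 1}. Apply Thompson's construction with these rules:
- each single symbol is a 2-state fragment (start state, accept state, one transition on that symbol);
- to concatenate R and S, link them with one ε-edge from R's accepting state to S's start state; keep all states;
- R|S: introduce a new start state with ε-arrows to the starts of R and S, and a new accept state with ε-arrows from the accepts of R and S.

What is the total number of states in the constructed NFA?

Recursing over subexpressions:
Each of the 4 symbol leaves contributes a 2-state fragment.
  0 | 1 : 6 states
  0·1·(0 | 1) : 10 states

10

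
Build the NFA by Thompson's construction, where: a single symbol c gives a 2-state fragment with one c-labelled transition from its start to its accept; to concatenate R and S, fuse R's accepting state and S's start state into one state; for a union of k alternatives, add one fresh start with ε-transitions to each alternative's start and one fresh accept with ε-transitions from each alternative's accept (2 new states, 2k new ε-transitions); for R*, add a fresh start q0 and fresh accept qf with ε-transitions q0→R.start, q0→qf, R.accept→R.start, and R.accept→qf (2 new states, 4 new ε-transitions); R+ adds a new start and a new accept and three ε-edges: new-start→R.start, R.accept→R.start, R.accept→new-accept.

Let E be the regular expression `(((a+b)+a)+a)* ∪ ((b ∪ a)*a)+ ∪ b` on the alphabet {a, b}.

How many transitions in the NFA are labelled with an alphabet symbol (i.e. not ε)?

8

Per subexpression:
Each of the 8 symbol leaves contributes exactly 1 symbol transition.
  a+ = 1 symbol transition
  a+b = 2 symbol transitions
  (a+b)+ = 2 symbol transitions
  (a+b)+a = 3 symbol transitions
  ((a+b)+a)+ = 3 symbol transitions
  ((a+b)+a)+a = 4 symbol transitions
  (((a+b)+a)+a)* = 4 symbol transitions
  b ∪ a = 2 symbol transitions
  (b ∪ a)* = 2 symbol transitions
  (b ∪ a)*a = 3 symbol transitions
  ((b ∪ a)*a)+ = 3 symbol transitions
  (((a+b)+a)+a)* ∪ ((b ∪ a)*a)+ ∪ b = 8 symbol transitions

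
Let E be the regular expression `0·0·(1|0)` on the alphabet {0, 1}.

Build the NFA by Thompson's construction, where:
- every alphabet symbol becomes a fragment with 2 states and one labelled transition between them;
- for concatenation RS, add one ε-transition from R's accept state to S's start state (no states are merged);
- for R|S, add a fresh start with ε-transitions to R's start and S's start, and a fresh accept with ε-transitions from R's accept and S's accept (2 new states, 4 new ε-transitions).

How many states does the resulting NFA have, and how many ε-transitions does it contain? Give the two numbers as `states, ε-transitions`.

10, 6

Bottom-up over the parse tree:
Each of the 4 symbol leaves contributes 2 states and 0 ε-transitions.
  1|0 — 6 states, 4 ε-transitions
  0·0·(1|0) — 10 states, 6 ε-transitions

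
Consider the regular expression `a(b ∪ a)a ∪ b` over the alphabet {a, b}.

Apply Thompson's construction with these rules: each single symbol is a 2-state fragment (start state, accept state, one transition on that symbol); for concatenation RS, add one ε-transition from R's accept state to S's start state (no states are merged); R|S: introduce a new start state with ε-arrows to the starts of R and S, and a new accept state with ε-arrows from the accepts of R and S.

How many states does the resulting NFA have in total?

14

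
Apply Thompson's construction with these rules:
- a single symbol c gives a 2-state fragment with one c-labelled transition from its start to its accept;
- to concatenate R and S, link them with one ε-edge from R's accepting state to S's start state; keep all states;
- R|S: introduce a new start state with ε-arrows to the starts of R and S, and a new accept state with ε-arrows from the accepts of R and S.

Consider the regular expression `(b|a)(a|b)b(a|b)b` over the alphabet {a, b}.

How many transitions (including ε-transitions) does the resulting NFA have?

By structural recursion:
Each of the 8 symbol leaves contributes 1 transition (1 symbol, 0 ε).
  b|a — 6 transitions (2 symbol, 4 ε)
  a|b — 6 transitions (2 symbol, 4 ε)
  a|b — 6 transitions (2 symbol, 4 ε)
  (b|a)(a|b)b(a|b)b — 24 transitions (8 symbol, 16 ε)

24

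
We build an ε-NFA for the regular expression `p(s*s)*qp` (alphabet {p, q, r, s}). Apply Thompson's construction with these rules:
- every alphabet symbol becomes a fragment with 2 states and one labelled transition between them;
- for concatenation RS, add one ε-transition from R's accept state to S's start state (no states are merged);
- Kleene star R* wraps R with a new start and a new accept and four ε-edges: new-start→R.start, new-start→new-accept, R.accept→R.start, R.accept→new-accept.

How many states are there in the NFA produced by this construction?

14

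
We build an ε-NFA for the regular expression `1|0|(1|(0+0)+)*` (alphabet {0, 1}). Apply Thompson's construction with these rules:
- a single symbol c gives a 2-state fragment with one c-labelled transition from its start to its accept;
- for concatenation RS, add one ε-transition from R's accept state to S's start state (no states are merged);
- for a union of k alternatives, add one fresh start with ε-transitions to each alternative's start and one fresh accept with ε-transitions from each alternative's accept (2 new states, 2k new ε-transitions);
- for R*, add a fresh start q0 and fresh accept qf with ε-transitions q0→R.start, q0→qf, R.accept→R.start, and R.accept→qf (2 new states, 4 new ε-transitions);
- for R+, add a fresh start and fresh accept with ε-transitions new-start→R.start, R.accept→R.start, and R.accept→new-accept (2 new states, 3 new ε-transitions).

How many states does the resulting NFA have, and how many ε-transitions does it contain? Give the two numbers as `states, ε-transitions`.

20, 21

By structural recursion:
Each of the 5 symbol leaves contributes 2 states and 0 ε-transitions.
  0+ → 4 states, 3 ε-transitions
  0+0 → 6 states, 4 ε-transitions
  (0+0)+ → 8 states, 7 ε-transitions
  1|(0+0)+ → 12 states, 11 ε-transitions
  (1|(0+0)+)* → 14 states, 15 ε-transitions
  1|0|(1|(0+0)+)* → 20 states, 21 ε-transitions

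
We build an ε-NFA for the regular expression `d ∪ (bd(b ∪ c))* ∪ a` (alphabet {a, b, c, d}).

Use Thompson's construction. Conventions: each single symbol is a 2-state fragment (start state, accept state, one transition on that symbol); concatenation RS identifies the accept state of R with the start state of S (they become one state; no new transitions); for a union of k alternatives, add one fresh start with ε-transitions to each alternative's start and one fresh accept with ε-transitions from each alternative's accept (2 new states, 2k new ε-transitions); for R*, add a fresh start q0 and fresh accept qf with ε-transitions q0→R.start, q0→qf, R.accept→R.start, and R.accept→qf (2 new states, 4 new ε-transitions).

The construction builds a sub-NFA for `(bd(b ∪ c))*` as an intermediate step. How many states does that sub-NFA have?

10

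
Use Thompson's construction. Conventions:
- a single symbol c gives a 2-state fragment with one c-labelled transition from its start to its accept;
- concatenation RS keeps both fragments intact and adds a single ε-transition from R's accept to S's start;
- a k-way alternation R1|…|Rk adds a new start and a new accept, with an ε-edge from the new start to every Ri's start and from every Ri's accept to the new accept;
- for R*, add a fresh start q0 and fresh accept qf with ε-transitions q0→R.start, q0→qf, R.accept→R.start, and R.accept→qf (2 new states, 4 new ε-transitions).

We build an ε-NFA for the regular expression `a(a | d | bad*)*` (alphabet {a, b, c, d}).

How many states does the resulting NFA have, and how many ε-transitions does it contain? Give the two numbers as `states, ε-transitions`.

By structural recursion:
Each of the 6 symbol leaves contributes 2 states and 0 ε-transitions.
  d* : 4 states, 4 ε-transitions
  bad* : 8 states, 6 ε-transitions
  a | d | bad* : 14 states, 12 ε-transitions
  (a | d | bad*)* : 16 states, 16 ε-transitions
  a(a | d | bad*)* : 18 states, 17 ε-transitions

18, 17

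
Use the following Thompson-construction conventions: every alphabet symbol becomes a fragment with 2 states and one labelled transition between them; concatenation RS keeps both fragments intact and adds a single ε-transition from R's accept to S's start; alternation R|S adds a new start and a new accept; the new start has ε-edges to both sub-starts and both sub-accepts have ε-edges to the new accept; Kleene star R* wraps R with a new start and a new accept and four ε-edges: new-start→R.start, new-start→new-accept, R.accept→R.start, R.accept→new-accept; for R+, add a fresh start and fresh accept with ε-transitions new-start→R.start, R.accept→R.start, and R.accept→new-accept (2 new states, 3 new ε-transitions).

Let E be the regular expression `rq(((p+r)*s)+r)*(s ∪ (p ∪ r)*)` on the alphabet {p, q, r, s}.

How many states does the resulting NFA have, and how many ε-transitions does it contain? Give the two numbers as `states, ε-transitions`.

By structural recursion:
Each of the 9 symbol leaves contributes 2 states and 0 ε-transitions.
  p+ : 4 states, 3 ε-transitions
  p+r : 6 states, 4 ε-transitions
  (p+r)* : 8 states, 8 ε-transitions
  (p+r)*s : 10 states, 9 ε-transitions
  ((p+r)*s)+ : 12 states, 12 ε-transitions
  ((p+r)*s)+r : 14 states, 13 ε-transitions
  (((p+r)*s)+r)* : 16 states, 17 ε-transitions
  p ∪ r : 6 states, 4 ε-transitions
  (p ∪ r)* : 8 states, 8 ε-transitions
  s ∪ (p ∪ r)* : 12 states, 12 ε-transitions
  rq(((p+r)*s)+r)*(s ∪ (p ∪ r)*) : 32 states, 32 ε-transitions

32, 32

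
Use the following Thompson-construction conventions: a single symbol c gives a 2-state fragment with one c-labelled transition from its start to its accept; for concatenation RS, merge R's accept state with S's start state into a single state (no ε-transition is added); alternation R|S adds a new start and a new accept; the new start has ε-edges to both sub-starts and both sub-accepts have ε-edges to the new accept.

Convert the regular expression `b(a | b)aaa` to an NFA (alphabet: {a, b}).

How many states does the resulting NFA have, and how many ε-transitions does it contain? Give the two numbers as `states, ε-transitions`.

10, 4

Bottom-up over the parse tree:
Each of the 6 symbol leaves contributes 2 states and 0 ε-transitions.
  a | b : 6 states, 4 ε-transitions
  b(a | b)aaa : 10 states, 4 ε-transitions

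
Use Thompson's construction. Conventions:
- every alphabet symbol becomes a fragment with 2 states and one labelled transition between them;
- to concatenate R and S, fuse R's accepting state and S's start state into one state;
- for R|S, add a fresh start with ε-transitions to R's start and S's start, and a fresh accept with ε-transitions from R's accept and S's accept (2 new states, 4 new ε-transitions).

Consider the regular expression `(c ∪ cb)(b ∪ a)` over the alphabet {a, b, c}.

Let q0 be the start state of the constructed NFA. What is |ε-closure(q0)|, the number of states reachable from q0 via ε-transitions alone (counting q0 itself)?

3

Let C(F) = |ε-closure(F.start)| within fragment F, and note whether F accepts ε. Symbol fragments have C = 1 and do not accept ε. Then:
  cb : C equals the left operand's closure size = 1 (its accept is not ε-reachable, so the closure stops there)
  c ∪ cb : new start ε-reaches every alternative's start; none of them accept ε, so the new accept is not reached: C = 1 + 1 + 1 = 3
  b ∪ a : C = 1 + 1 + 1 = 3 (the new accept is not ε-reachable since no branch accepts ε)
  (c ∪ cb)(b ∪ a) : C equals the left operand's closure size = 3 (its accept is not ε-reachable, so the closure stops there)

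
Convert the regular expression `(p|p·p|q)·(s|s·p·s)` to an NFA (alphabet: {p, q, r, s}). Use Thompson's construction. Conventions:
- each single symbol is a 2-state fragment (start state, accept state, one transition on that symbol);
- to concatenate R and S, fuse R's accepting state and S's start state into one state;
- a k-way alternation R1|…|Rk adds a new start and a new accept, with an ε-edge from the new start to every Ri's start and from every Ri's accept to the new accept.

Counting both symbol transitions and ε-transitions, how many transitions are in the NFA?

18

Building bottom-up:
Each of the 8 symbol leaves contributes 1 transition (1 symbol, 0 ε).
  p·p : 2 transitions (2 symbol, 0 ε)
  p|p·p|q : 10 transitions (4 symbol, 6 ε)
  s·p·s : 3 transitions (3 symbol, 0 ε)
  s|s·p·s : 8 transitions (4 symbol, 4 ε)
  (p|p·p|q)·(s|s·p·s) : 18 transitions (8 symbol, 10 ε)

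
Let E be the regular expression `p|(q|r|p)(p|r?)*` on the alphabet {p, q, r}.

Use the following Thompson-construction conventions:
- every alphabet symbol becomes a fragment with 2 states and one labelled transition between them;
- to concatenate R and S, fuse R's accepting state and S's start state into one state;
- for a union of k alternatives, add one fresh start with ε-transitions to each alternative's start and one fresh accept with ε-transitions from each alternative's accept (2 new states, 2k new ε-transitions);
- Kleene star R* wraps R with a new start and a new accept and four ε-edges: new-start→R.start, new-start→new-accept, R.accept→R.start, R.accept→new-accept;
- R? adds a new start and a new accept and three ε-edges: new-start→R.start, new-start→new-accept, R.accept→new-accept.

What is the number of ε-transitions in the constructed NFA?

Recursing over subexpressions:
Each of the 6 symbol leaves contributes 0 ε-transitions.
  q|r|p : 6 ε-transitions
  r? : 3 ε-transitions
  p|r? : 7 ε-transitions
  (p|r?)* : 11 ε-transitions
  (q|r|p)(p|r?)* : 17 ε-transitions
  p|(q|r|p)(p|r?)* : 21 ε-transitions

21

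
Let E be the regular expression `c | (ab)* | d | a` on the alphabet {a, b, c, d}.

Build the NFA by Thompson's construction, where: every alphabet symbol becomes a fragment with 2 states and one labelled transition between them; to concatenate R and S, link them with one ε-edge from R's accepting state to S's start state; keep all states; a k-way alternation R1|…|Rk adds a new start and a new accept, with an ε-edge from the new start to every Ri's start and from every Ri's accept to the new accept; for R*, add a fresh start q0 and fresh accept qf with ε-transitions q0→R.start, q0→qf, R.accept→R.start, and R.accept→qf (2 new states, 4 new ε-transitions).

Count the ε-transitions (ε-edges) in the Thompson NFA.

13

Building bottom-up:
Each of the 5 symbol leaves contributes 0 ε-transitions.
  ab : 1 ε-transition
  (ab)* : 5 ε-transitions
  c | (ab)* | d | a : 13 ε-transitions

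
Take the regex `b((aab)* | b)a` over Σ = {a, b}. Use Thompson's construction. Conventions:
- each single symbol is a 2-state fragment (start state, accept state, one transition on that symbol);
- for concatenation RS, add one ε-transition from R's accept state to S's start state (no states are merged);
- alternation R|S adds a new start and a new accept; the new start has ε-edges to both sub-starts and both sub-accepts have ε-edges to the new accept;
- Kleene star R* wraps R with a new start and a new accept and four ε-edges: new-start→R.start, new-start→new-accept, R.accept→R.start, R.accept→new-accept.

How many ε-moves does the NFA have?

12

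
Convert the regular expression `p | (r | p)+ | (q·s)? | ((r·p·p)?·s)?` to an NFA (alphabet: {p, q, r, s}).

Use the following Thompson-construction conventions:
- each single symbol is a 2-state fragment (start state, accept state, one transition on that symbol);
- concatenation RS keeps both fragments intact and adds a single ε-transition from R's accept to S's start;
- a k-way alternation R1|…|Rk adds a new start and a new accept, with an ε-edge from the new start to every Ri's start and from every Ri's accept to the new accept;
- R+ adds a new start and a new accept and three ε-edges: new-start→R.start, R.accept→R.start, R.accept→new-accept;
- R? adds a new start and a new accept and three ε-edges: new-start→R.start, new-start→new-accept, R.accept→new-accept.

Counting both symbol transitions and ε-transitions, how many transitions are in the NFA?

37

Per subexpression:
Each of the 9 symbol leaves contributes 1 transition (1 symbol, 0 ε).
  r | p — 6 transitions (2 symbol, 4 ε)
  (r | p)+ — 9 transitions (2 symbol, 7 ε)
  q·s — 3 transitions (2 symbol, 1 ε)
  (q·s)? — 6 transitions (2 symbol, 4 ε)
  r·p·p — 5 transitions (3 symbol, 2 ε)
  (r·p·p)? — 8 transitions (3 symbol, 5 ε)
  (r·p·p)?·s — 10 transitions (4 symbol, 6 ε)
  ((r·p·p)?·s)? — 13 transitions (4 symbol, 9 ε)
  p | (r | p)+ | (q·s)? | ((r·p·p)?·s)? — 37 transitions (9 symbol, 28 ε)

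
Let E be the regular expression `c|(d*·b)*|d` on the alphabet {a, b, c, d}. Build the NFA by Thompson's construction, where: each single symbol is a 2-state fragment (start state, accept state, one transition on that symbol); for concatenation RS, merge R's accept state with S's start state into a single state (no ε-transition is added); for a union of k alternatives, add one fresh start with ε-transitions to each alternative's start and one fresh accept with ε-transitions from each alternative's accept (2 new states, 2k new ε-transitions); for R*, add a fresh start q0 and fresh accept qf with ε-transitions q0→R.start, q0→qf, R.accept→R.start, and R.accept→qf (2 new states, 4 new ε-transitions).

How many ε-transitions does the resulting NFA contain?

14

Bottom-up over the parse tree:
Each of the 4 symbol leaves contributes 0 ε-transitions.
  d* → 4 ε-transitions
  d*·b → 4 ε-transitions
  (d*·b)* → 8 ε-transitions
  c|(d*·b)*|d → 14 ε-transitions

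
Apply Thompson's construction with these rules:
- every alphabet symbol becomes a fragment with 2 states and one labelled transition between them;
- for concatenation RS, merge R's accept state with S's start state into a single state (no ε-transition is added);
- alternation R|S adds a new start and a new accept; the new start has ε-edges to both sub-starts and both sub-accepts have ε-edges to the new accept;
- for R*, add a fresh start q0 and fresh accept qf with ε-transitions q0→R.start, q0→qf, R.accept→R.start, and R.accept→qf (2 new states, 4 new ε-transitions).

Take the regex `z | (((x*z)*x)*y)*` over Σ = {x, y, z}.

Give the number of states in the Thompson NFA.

By structural recursion:
Each of the 5 symbol leaves contributes a 2-state fragment.
  x* — 4 states
  x*z — 5 states
  (x*z)* — 7 states
  (x*z)*x — 8 states
  ((x*z)*x)* — 10 states
  ((x*z)*x)*y — 11 states
  (((x*z)*x)*y)* — 13 states
  z | (((x*z)*x)*y)* — 17 states

17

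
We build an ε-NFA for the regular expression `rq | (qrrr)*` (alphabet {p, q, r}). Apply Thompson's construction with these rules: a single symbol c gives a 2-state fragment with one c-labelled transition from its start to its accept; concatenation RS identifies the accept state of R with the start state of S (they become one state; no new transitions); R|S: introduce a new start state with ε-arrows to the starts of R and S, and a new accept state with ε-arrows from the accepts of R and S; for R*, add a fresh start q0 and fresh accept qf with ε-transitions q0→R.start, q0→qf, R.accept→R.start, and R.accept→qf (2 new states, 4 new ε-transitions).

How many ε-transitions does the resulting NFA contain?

8

Building bottom-up:
Each of the 6 symbol leaves contributes 0 ε-transitions.
  rq — 0 ε-transitions
  qrrr — 0 ε-transitions
  (qrrr)* — 4 ε-transitions
  rq | (qrrr)* — 8 ε-transitions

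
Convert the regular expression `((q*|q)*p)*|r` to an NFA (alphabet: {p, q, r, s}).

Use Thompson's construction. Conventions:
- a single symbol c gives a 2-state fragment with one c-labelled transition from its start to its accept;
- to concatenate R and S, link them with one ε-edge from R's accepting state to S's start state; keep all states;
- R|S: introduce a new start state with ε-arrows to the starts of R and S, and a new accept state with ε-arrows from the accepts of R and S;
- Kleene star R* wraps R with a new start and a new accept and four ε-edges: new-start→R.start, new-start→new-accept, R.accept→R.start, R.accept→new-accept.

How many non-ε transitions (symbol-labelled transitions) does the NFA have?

Building bottom-up:
Each of the 4 symbol leaves contributes exactly 1 symbol transition.
  q* — 1 symbol transition
  q*|q — 2 symbol transitions
  (q*|q)* — 2 symbol transitions
  (q*|q)*p — 3 symbol transitions
  ((q*|q)*p)* — 3 symbol transitions
  ((q*|q)*p)*|r — 4 symbol transitions

4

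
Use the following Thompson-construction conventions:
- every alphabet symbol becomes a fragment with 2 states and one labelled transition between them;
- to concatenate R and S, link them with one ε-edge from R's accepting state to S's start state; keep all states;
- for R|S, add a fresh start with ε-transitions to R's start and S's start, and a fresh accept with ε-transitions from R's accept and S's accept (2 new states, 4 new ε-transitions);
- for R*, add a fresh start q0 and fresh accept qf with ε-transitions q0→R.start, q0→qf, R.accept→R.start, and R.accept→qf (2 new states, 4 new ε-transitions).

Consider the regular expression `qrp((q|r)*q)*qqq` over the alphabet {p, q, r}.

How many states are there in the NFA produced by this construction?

24

Per subexpression:
Each of the 9 symbol leaves contributes a 2-state fragment.
  q|r = 6 states
  (q|r)* = 8 states
  (q|r)*q = 10 states
  ((q|r)*q)* = 12 states
  qrp((q|r)*q)*qqq = 24 states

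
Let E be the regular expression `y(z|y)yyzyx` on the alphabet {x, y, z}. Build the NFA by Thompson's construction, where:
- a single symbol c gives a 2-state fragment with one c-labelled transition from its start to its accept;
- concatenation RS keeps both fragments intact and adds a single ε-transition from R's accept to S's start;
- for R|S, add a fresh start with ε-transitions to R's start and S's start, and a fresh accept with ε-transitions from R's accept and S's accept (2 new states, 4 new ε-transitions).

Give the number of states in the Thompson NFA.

Recursing over subexpressions:
Each of the 8 symbol leaves contributes a 2-state fragment.
  z|y — 6 states
  y(z|y)yyzyx — 18 states

18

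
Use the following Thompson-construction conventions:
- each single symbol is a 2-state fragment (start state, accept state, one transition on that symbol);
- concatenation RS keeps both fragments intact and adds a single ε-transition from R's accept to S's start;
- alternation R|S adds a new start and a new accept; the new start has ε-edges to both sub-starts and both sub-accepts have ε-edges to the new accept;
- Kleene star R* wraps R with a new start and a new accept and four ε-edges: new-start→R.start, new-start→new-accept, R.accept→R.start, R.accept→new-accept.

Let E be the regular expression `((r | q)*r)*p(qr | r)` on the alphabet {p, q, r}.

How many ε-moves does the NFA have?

Bottom-up over the parse tree:
Each of the 7 symbol leaves contributes 0 ε-transitions.
  r | q = 4 ε-transitions
  (r | q)* = 8 ε-transitions
  (r | q)*r = 9 ε-transitions
  ((r | q)*r)* = 13 ε-transitions
  qr = 1 ε-transition
  qr | r = 5 ε-transitions
  ((r | q)*r)*p(qr | r) = 20 ε-transitions

20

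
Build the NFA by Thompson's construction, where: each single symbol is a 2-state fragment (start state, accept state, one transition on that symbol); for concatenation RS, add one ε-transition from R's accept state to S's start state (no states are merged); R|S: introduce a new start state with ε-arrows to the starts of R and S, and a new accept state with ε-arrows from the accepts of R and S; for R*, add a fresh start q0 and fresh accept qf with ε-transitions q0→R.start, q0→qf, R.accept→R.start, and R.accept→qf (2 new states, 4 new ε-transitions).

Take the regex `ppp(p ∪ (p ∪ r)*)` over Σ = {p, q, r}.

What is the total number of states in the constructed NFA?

18

Bottom-up over the parse tree:
Each of the 6 symbol leaves contributes a 2-state fragment.
  p ∪ r : 6 states
  (p ∪ r)* : 8 states
  p ∪ (p ∪ r)* : 12 states
  ppp(p ∪ (p ∪ r)*) : 18 states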